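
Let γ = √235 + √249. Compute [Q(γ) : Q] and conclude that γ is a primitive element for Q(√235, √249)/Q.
[Q(γ) : Q] = 4 (equivalently, Q(γ) = Q(√235, √249))

Obviously Q(γ) ⊆ Q(√235, √249), and [Q(√235, √249):Q] = 4 (since 235, 249 are distinct squarefree integers > 1 with 58515 not a perfect square). To show equality we compute the minimal polynomial of γ. From γ = √235 + √249: γ^2 = 235 + 2√(58515) + 249 = 484 + 2√(58515), so γ^2 - 484 = 2√(58515); squaring, (γ^2 - 484)^2 = 4·58515, i.e. γ^4 - 968γ^2 + 234256 - 234060 = 0, i.e. γ^4 - 968γ^2 + 196 = 0. So γ is a root of x^4 - 968x^2 + 196. This polynomial is irreducible over Q: it has no rational root (each ±√235 ± √249 is irrational), and any factorization into two quadratics over Q would force √(58515) ∈ Q (pairing opposite roots) or √235, √249 ∈ Q (other pairings), all impossible. Hence [Q(γ):Q] = 4 = [Q(√235, √249):Q], so Q(γ) = Q(√235, √249).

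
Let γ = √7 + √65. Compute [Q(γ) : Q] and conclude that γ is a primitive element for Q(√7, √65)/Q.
[Q(γ) : Q] = 4 (equivalently, Q(γ) = Q(√7, √65))

Obviously Q(γ) ⊆ Q(√7, √65), and [Q(√7, √65):Q] = 4 (since 7, 65 are distinct squarefree integers > 1 with 455 not a perfect square). To show equality we compute the minimal polynomial of γ. From γ = √7 + √65: γ^2 = 7 + 2√(455) + 65 = 72 + 2√(455), so γ^2 - 72 = 2√(455); squaring, (γ^2 - 72)^2 = 4·455, i.e. γ^4 - 144γ^2 + 5184 - 1820 = 0, i.e. γ^4 - 144γ^2 + 3364 = 0. So γ is a root of x^4 - 144x^2 + 3364. This polynomial is irreducible over Q: it has no rational root (each ±√7 ± √65 is irrational), and any factorization into two quadratics over Q would force √(455) ∈ Q (pairing opposite roots) or √7, √65 ∈ Q (other pairings), all impossible. Hence [Q(γ):Q] = 4 = [Q(√7, √65):Q], so Q(γ) = Q(√7, √65).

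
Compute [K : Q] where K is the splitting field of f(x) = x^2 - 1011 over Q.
[K : Q] = 2

f(x) = x^2 - 1011 factors as (x - √1011)(x + √1011). The splitting field is K = Q(√1011). Since 1011 is squarefree and > 1, it is not a perfect square, so x^2 - 1011 is irreducible over Q and [Q(√1011) : Q] = 2. Hence [K : Q] = 2.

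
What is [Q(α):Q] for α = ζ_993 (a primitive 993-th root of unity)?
[Q(α):Q] = 660

The minimal polynomial of ζ_993 over Q is the 993-th cyclotomic polynomial Φ_993(x), which is irreducible over Q and has degree φ(993) = 660. Hence [Q(α):Q] = φ(993) = 660.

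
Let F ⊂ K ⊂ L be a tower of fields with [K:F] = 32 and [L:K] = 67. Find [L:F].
[L:F] = 2144

The tower law says that for any tower of field extensions F ⊂ K ⊂ L with finite degrees, [L:F] = [L:K] · [K:F]. Here this gives [L:F] = 67 · 32 = 2144.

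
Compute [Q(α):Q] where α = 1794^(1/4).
[Q(α):Q] = 4

α is a root of x^4 - 1794. By Eisenstein's criterion at the prime p = 2 (which divides the constant term 1794 but p^2 = 4 does not, since 1794 is squarefree), x^4 - 1794 is irreducible over Q. Hence [Q(α):Q] = 4.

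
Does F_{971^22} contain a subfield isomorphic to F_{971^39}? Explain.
No: F_{971^39} is not a subfield of F_{971^22}

F_{p^m} embeds in F_{p^n} iff m | n. Here 39 ∤ 22 (since 22 = 0·39 + 22 with remainder 22 ≠ 0), so F_{971^39} is not a subfield of F_{971^22}. Equivalently: if it were, the tower law would give 39 = [F_{971^39}:F_971] dividing [F_{971^22}:F_971] = 22, contradiction.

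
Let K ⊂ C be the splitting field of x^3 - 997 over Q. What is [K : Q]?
[K : Q] = 6

The roots of x^3 - 997 are ∛997, ω∛997, ω^2∛997 where ω = e^(2πi/3) is a primitive cube root of unity, so K = Q(∛997, ω). Now [Q(∛997):Q] = 3 (since 997 is not a perfect cube, x^3 - 997 is irreducible) and [Q(ω):Q] = 2. Both 2 and 3 divide [K:Q], and [K:Q] ≤ 3·2 = 6, so [K:Q] = 6. (Equivalently: Q(∛997) ⊂ R but ω ∉ R, so [K : Q(∛997)] = 2.)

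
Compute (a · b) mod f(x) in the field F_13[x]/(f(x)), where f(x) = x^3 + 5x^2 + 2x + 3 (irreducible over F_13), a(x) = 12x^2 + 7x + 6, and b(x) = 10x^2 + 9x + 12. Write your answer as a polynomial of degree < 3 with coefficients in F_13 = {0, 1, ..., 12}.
a · b ≡ 5x^2 + 11x + 12 (mod f(x))

Multiply in F_13[x]: a(x)·b(x) = (12x^2 + 7x + 6)·(10x^2 + 9x + 12) = 3x^4 + 9x^3 + 7x^2 + 8x + 7. This has degree ≥ 3, so divide by f(x) over F_13: 3x^4 + 9x^3 + 7x^2 + 8x + 7 = (3x + 7)·(x^3 + 5x^2 + 2x + 3) + (5x^2 + 11x + 12). Hence a·b ≡ 5x^2 + 11x + 12 (mod f). (F_13[x]/(f) is a field with 13^3 = 2197 elements since f is irreducible of degree 3.)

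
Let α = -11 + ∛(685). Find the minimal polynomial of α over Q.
m_α(x) = x^3 + 33x^2 + 363x + 646

Set β = α + 11 = ∛(685), so β^3 = 685. Then (α + 11)^3 - 685 = 0, i.e. α is a root of g(x) = (x + 11)^3 - 685 = x^3 + 33x^2 + 363x + 646. Since g(x) = h(x + 11) where h(x) = x^3 - 685, and h is irreducible over Q (because 685 is not a perfect cube, so h has no rational root, and a monic cubic with no rational root is irreducible), g is also irreducible (irreducibility is preserved under the substitution x → x + 11). Hence m_α(x) = x^3 + 33x^2 + 363x + 646.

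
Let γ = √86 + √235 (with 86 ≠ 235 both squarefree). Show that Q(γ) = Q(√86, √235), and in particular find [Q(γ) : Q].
[Q(γ) : Q] = 4 (equivalently, Q(γ) = Q(√86, √235))

Obviously Q(γ) ⊆ Q(√86, √235), and [Q(√86, √235):Q] = 4 (since 86, 235 are distinct squarefree integers > 1 with 20210 not a perfect square). To show equality we compute the minimal polynomial of γ. From γ = √86 + √235: γ^2 = 86 + 2√(20210) + 235 = 321 + 2√(20210), so γ^2 - 321 = 2√(20210); squaring, (γ^2 - 321)^2 = 4·20210, i.e. γ^4 - 642γ^2 + 103041 - 80840 = 0, i.e. γ^4 - 642γ^2 + 22201 = 0. So γ is a root of x^4 - 642x^2 + 22201. This polynomial is irreducible over Q: it has no rational root (each ±√86 ± √235 is irrational), and any factorization into two quadratics over Q would force √(20210) ∈ Q (pairing opposite roots) or √86, √235 ∈ Q (other pairings), all impossible. Hence [Q(γ):Q] = 4 = [Q(√86, √235):Q], so Q(γ) = Q(√86, √235).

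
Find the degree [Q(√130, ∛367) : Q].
[Q(√130, ∛367) : Q] = 6

Let L = Q(√130, ∛367). Since Q(√130) ⊂ L and [Q(√130):Q] = 2, the tower law gives 2 | [L:Q]. Likewise Q(∛367) ⊂ L with [Q(∛367):Q] = 3 (because 367 is not a perfect cube), so 3 | [L:Q]. As gcd(2,3) = 1, [L:Q] is divisible by 6. Conversely L is generated over Q by √130 and ∛367, so [L:Q] ≤ 2·3 = 6. Therefore [Q(√130, ∛367) : Q] = 6.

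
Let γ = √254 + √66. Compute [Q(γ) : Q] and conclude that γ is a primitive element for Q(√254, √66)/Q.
[Q(γ) : Q] = 4 (equivalently, Q(γ) = Q(√254, √66))

Obviously Q(γ) ⊆ Q(√254, √66), and [Q(√254, √66):Q] = 4 (since 254, 66 are distinct squarefree integers > 1 with 16764 not a perfect square). To show equality we compute the minimal polynomial of γ. From γ = √254 + √66: γ^2 = 254 + 2√(16764) + 66 = 320 + 2√(16764), so γ^2 - 320 = 2√(16764); squaring, (γ^2 - 320)^2 = 4·16764, i.e. γ^4 - 640γ^2 + 102400 - 67056 = 0, i.e. γ^4 - 640γ^2 + 35344 = 0. So γ is a root of x^4 - 640x^2 + 35344. This polynomial is irreducible over Q: it has no rational root (each ±√254 ± √66 is irrational), and any factorization into two quadratics over Q would force √(16764) ∈ Q (pairing opposite roots) or √254, √66 ∈ Q (other pairings), all impossible. Hence [Q(γ):Q] = 4 = [Q(√254, √66):Q], so Q(γ) = Q(√254, √66).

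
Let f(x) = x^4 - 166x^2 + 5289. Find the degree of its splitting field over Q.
[K : Q] = 4

Solving the quadratic in x^2: x^2 = (166 ± √(166^2 - 4·5289))/2 = (166 ± √6400)/2 = (166 ± 80)/2, giving x^2 = 43 or x^2 = 123. So f(x) = (x^2 - 43)(x^2 - 123) and the roots of f are ±√43, ±√123. Hence the splitting field is K = Q(√43, √123). Since 43 and 123 are distinct squarefree integers > 1, their product 5289 is not a perfect square, so √123 ∉ Q(√43). By the tower law [K:Q] = [Q(√43,√123):Q(√43)] · [Q(√43):Q] = 2 · 2 = 4.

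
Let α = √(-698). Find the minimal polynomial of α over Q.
m_α(x) = x^2 + 698

α satisfies α^2 + 698 = 0, so x^2 + 698 annihilates α. Since d = -698 is squarefree and ≠ 1, it is not a perfect square in Q, so x^2 + 698 has no rational root and is therefore irreducible over Q (a degree-2 polynomial over a field is irreducible iff it has no root). Hence m_α(x) = x^2 + 698.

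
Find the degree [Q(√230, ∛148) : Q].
[Q(√230, ∛148) : Q] = 6

Let L = Q(√230, ∛148). Since Q(√230) ⊂ L and [Q(√230):Q] = 2, the tower law gives 2 | [L:Q]. Likewise Q(∛148) ⊂ L with [Q(∛148):Q] = 3 (because 148 is not a perfect cube), so 3 | [L:Q]. As gcd(2,3) = 1, [L:Q] is divisible by 6. Conversely L is generated over Q by √230 and ∛148, so [L:Q] ≤ 2·3 = 6. Therefore [Q(√230, ∛148) : Q] = 6.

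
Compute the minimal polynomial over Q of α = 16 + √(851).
m_α(x) = x^2 - 32x - 595

From α - 16 = √(851), squaring gives (α - 16)^2 = 851, i.e. α^2 - 32α + 256 = 851, so α^2 - 32α - 595 = 0. The discriminant of x^2 - 32x - 595 is (-32)^2 - 4·(-595) = 1024 + 2380 = 3404, and 4·(851) is not a perfect square in Q since 851 is squarefree and ≠ 1. Hence x^2 - 32x - 595 is irreducible over Q and is the minimal polynomial of α.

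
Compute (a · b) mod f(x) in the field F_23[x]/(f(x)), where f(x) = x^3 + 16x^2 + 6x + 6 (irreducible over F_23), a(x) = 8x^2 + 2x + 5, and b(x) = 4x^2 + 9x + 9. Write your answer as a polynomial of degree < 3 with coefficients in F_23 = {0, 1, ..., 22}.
a · b ≡ 22x^2 + 2x + 15 (mod f(x))

Multiply in F_23[x]: a(x)·b(x) = (8x^2 + 2x + 5)·(4x^2 + 9x + 9) = 9x^4 + 11x^3 + 18x^2 + 17x + 22. This has degree ≥ 3, so divide by f(x) over F_23: 9x^4 + 11x^3 + 18x^2 + 17x + 22 = (9x + 5)·(x^3 + 16x^2 + 6x + 6) + (22x^2 + 2x + 15). Hence a·b ≡ 22x^2 + 2x + 15 (mod f). (F_23[x]/(f) is a field with 23^3 = 12167 elements since f is irreducible of degree 3.)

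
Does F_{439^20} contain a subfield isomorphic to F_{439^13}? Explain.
No: F_{439^13} is not a subfield of F_{439^20}

F_{p^m} embeds in F_{p^n} iff m | n. Here 13 ∤ 20 (since 20 = 1·13 + 7 with remainder 7 ≠ 0), so F_{439^13} is not a subfield of F_{439^20}. Equivalently: if it were, the tower law would give 13 = [F_{439^13}:F_439] dividing [F_{439^20}:F_439] = 20, contradiction.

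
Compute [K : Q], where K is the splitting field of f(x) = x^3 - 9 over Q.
[K : Q] = 6

The roots of x^3 - 9 are ∛9, ω∛9, ω^2∛9 where ω = e^(2πi/3) is a primitive cube root of unity, so K = Q(∛9, ω). Now [Q(∛9):Q] = 3 (since 9 is not a perfect cube, x^3 - 9 is irreducible) and [Q(ω):Q] = 2. Both 2 and 3 divide [K:Q], and [K:Q] ≤ 3·2 = 6, so [K:Q] = 6. (Equivalently: Q(∛9) ⊂ R but ω ∉ R, so [K : Q(∛9)] = 2.)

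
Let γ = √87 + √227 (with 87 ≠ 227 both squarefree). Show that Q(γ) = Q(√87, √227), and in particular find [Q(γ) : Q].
[Q(γ) : Q] = 4 (equivalently, Q(γ) = Q(√87, √227))

Obviously Q(γ) ⊆ Q(√87, √227), and [Q(√87, √227):Q] = 4 (since 87, 227 are distinct squarefree integers > 1 with 19749 not a perfect square). To show equality we compute the minimal polynomial of γ. From γ = √87 + √227: γ^2 = 87 + 2√(19749) + 227 = 314 + 2√(19749), so γ^2 - 314 = 2√(19749); squaring, (γ^2 - 314)^2 = 4·19749, i.e. γ^4 - 628γ^2 + 98596 - 78996 = 0, i.e. γ^4 - 628γ^2 + 19600 = 0. So γ is a root of x^4 - 628x^2 + 19600. This polynomial is irreducible over Q: it has no rational root (each ±√87 ± √227 is irrational), and any factorization into two quadratics over Q would force √(19749) ∈ Q (pairing opposite roots) or √87, √227 ∈ Q (other pairings), all impossible. Hence [Q(γ):Q] = 4 = [Q(√87, √227):Q], so Q(γ) = Q(√87, √227).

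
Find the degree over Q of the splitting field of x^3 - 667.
[K : Q] = 6

The roots of x^3 - 667 are ∛667, ω∛667, ω^2∛667 where ω = e^(2πi/3) is a primitive cube root of unity, so K = Q(∛667, ω). Now [Q(∛667):Q] = 3 (since 667 is not a perfect cube, x^3 - 667 is irreducible) and [Q(ω):Q] = 2. Both 2 and 3 divide [K:Q], and [K:Q] ≤ 3·2 = 6, so [K:Q] = 6. (Equivalently: Q(∛667) ⊂ R but ω ∉ R, so [K : Q(∛667)] = 2.)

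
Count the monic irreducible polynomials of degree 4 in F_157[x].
There are 151887138 monic irreducible polynomials of degree 4 over F_157

Each element of F_{157^4} that lies in no proper subfield is a root of exactly one monic irreducible of degree 4 over F_157, and each such polynomial has 4 distinct roots in F_{157^4}. By Möbius inversion the count is N_157(4) = (1/4) Σ_{d|4} μ(4/d) · 157^d = (1/4)(μ(4)·157^1 + μ(2)·157^2 + μ(1)·157^4) = 607548552/4 = 151887138.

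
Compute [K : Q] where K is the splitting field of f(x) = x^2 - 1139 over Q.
[K : Q] = 2

f(x) = x^2 - 1139 factors as (x - √1139)(x + √1139). The splitting field is K = Q(√1139). Since 1139 is squarefree and > 1, it is not a perfect square, so x^2 - 1139 is irreducible over Q and [Q(√1139) : Q] = 2. Hence [K : Q] = 2.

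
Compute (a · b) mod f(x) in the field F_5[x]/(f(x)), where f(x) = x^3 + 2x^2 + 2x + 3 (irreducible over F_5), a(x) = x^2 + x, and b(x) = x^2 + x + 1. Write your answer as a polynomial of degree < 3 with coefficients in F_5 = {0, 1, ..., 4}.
a · b ≡ 3x (mod f(x))

Multiply in F_5[x]: a(x)·b(x) = (x^2 + x)·(x^2 + x + 1) = x^4 + 2x^3 + 2x^2 + x. This has degree ≥ 3, so divide by f(x) over F_5: x^4 + 2x^3 + 2x^2 + x = (x)·(x^3 + 2x^2 + 2x + 3) + (3x). Hence a·b ≡ 3x (mod f). (F_5[x]/(f) is a field with 5^3 = 125 elements since f is irreducible of degree 3.)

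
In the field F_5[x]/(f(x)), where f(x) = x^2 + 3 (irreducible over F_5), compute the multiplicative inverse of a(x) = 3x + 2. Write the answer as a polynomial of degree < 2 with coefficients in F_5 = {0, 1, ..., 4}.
a(x)^(-1) ≡ 2x + 2 (mod f(x))

Since f is irreducible over F_5, F_5[x]/(f) is a field and a(x) ≠ 0 has an inverse. Apply the extended Euclidean algorithm to f(x) and a(x) in F_5[x]: f(x) = (2x + 2)·a(x) + (4). The last nonzero remainder is the constant 4 = gcd(f, a) in F_5. Back-substituting through the division chain expresses 4 = s(x)·a(x) + t(x)·f(x) with s(x) ≡ 3x + 3 (mod f), so (3x + 3)·a(x) ≡ 4 (mod f). Multiplying by 4^(-1) ≡ 4 in F_5 gives a(x)^(-1) ≡ 4·(3x + 3) ≡ 2x + 2 (mod f). Check: (3x + 2)·(2x + 2) = x^2 + 4 ≡ 1 (mod x^2 + 3).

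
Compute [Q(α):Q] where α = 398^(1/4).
[Q(α):Q] = 4

α is a root of x^4 - 398. By Eisenstein's criterion at the prime p = 2 (which divides the constant term 398 but p^2 = 4 does not, since 398 is squarefree), x^4 - 398 is irreducible over Q. Hence [Q(α):Q] = 4.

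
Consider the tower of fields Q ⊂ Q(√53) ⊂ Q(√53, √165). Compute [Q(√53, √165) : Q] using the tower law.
[Q(√53, √165) : Q] = 4

[Q(√53):Q] = 2 (min poly x^2 - 53, irreducible since 53 is squarefree > 1). For the top step, suppose √165 ∈ Q(√53), say √165 = c + d√53 with c, d ∈ Q. Squaring: 165 = c^2 + 53d^2 + 2cd√53. Since √53 ∉ Q this forces 2cd = 0. If d = 0 then √165 = c ∈ Q, contradicting 165 squarefree > 1. If c = 0 then 165 = 53d^2, so 53·165 = (53d)^2 is a perfect square in Q — but 53·165 = 8745 is not a perfect square (since 53 and 165 are distinct squarefree integers). Contradiction. Hence √165 ∉ Q(√53), so x^2 - 165 stays irreducible over Q(√53) and [Q(√53, √165) : Q(√53)] = 2. By the tower law, [Q(√53, √165) : Q] = 2 · 2 = 4.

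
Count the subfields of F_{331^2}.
F_{331^2} has 2 subfields

The subfields of F_{p^n} are exactly the fields F_{p^d} for d | n (each is the fixed field of the unique index-d subgroup of Gal(F_{p^n}/F_p) ≅ Z/nZ). The divisors of n = 2 are {1, 2}, giving 2 subfields: F_{331^1}, F_{331^2}.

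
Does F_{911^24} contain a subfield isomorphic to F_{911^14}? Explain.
No: F_{911^14} is not a subfield of F_{911^24}

F_{p^m} embeds in F_{p^n} iff m | n. Here 14 ∤ 24 (since 24 = 1·14 + 10 with remainder 10 ≠ 0), so F_{911^14} is not a subfield of F_{911^24}. Equivalently: if it were, the tower law would give 14 = [F_{911^14}:F_911] dividing [F_{911^24}:F_911] = 24, contradiction.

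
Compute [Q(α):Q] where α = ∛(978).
[Q(α):Q] = 3

The minimal polynomial of α is x^3 - 978, irreducible over Q since 978 is not a perfect cube (so x^3 - 978 has no rational root). Hence [Q(α):Q] = deg(m_α) = 3.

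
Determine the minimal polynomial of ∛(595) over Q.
m_α(x) = x^3 - 595

α satisfies α^3 = 595, so x^3 - 595 annihilates α. By the rational root test, a rational root p/q (in lowest terms) of x^3 - 595 would satisfy p^3 = 595 q^3, forcing q = 1 and p^3 = 595; but 595 is not a perfect cube, contradiction. A monic cubic over Q with no rational root is irreducible (any nontrivial factorization would include a linear factor). Hence x^3 - 595 is the minimal polynomial of α, and in particular [Q(α):Q] = 3.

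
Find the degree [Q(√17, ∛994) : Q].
[Q(√17, ∛994) : Q] = 6

Let L = Q(√17, ∛994). Since Q(√17) ⊂ L and [Q(√17):Q] = 2, the tower law gives 2 | [L:Q]. Likewise Q(∛994) ⊂ L with [Q(∛994):Q] = 3 (because 994 is not a perfect cube), so 3 | [L:Q]. As gcd(2,3) = 1, [L:Q] is divisible by 6. Conversely L is generated over Q by √17 and ∛994, so [L:Q] ≤ 2·3 = 6. Therefore [Q(√17, ∛994) : Q] = 6.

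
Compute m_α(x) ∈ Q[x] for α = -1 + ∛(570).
m_α(x) = x^3 + 3x^2 + 3x - 569

Set β = α + 1 = ∛(570), so β^3 = 570. Then (α + 1)^3 - 570 = 0, i.e. α is a root of g(x) = (x + 1)^3 - 570 = x^3 + 3x^2 + 3x - 569. Since g(x) = h(x + 1) where h(x) = x^3 - 570, and h is irreducible over Q (because 570 is not a perfect cube, so h has no rational root, and a monic cubic with no rational root is irreducible), g is also irreducible (irreducibility is preserved under the substitution x → x + 1). Hence m_α(x) = x^3 + 3x^2 + 3x - 569.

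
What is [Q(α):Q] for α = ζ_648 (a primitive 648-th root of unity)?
[Q(α):Q] = 216

The minimal polynomial of ζ_648 over Q is the 648-th cyclotomic polynomial Φ_648(x), which is irreducible over Q and has degree φ(648) = 216. Hence [Q(α):Q] = φ(648) = 216.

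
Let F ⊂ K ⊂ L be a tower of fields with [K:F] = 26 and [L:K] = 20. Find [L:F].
[L:F] = 520

The tower law says that for any tower of field extensions F ⊂ K ⊂ L with finite degrees, [L:F] = [L:K] · [K:F]. Here this gives [L:F] = 20 · 26 = 520.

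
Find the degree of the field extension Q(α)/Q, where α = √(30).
[Q(α):Q] = 2

[Q(α):Q] equals the degree of the minimal polynomial of α. Here α^2 = 30 and x^2 - 30 is irreducible (d = 30 is squarefree, ≠ 1, hence not a square), so deg(m_α) = 2. Thus [Q(α):Q] = 2.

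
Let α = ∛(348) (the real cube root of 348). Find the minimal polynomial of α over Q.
m_α(x) = x^3 - 348

α satisfies α^3 = 348, so x^3 - 348 annihilates α. By the rational root test, a rational root p/q (in lowest terms) of x^3 - 348 would satisfy p^3 = 348 q^3, forcing q = 1 and p^3 = 348; but 348 is not a perfect cube, contradiction. A monic cubic over Q with no rational root is irreducible (any nontrivial factorization would include a linear factor). Hence x^3 - 348 is the minimal polynomial of α, and in particular [Q(α):Q] = 3.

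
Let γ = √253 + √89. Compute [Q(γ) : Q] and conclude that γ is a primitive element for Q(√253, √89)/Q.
[Q(γ) : Q] = 4 (equivalently, Q(γ) = Q(√253, √89))

Obviously Q(γ) ⊆ Q(√253, √89), and [Q(√253, √89):Q] = 4 (since 253, 89 are distinct squarefree integers > 1 with 22517 not a perfect square). To show equality we compute the minimal polynomial of γ. From γ = √253 + √89: γ^2 = 253 + 2√(22517) + 89 = 342 + 2√(22517), so γ^2 - 342 = 2√(22517); squaring, (γ^2 - 342)^2 = 4·22517, i.e. γ^4 - 684γ^2 + 116964 - 90068 = 0, i.e. γ^4 - 684γ^2 + 26896 = 0. So γ is a root of x^4 - 684x^2 + 26896. This polynomial is irreducible over Q: it has no rational root (each ±√253 ± √89 is irrational), and any factorization into two quadratics over Q would force √(22517) ∈ Q (pairing opposite roots) or √253, √89 ∈ Q (other pairings), all impossible. Hence [Q(γ):Q] = 4 = [Q(√253, √89):Q], so Q(γ) = Q(√253, √89).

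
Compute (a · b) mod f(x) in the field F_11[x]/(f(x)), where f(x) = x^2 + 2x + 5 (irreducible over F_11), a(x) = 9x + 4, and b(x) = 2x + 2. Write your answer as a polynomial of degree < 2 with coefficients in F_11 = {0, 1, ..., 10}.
a · b ≡ x + 6 (mod f(x))

Multiply in F_11[x]: a(x)·b(x) = (9x + 4)·(2x + 2) = 7x^2 + 4x + 8. This has degree ≥ 2, so divide by f(x) over F_11: 7x^2 + 4x + 8 = (7)·(x^2 + 2x + 5) + (x + 6). Hence a·b ≡ x + 6 (mod f). (F_11[x]/(f) is a field with 11^2 = 121 elements since f is irreducible of degree 2.)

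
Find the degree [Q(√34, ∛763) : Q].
[Q(√34, ∛763) : Q] = 6

Let L = Q(√34, ∛763). Since Q(√34) ⊂ L and [Q(√34):Q] = 2, the tower law gives 2 | [L:Q]. Likewise Q(∛763) ⊂ L with [Q(∛763):Q] = 3 (because 763 is not a perfect cube), so 3 | [L:Q]. As gcd(2,3) = 1, [L:Q] is divisible by 6. Conversely L is generated over Q by √34 and ∛763, so [L:Q] ≤ 2·3 = 6. Therefore [Q(√34, ∛763) : Q] = 6.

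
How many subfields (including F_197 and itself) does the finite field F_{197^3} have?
F_{197^3} has 2 subfields

The subfields of F_{p^n} are exactly the fields F_{p^d} for d | n (each is the fixed field of the unique index-d subgroup of Gal(F_{p^n}/F_p) ≅ Z/nZ). The divisors of n = 3 are {1, 3}, giving 2 subfields: F_{197^1}, F_{197^3}.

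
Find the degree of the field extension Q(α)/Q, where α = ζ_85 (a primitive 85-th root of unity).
[Q(α):Q] = 64

The minimal polynomial of ζ_85 over Q is the 85-th cyclotomic polynomial Φ_85(x), which is irreducible over Q and has degree φ(85) = 64. Hence [Q(α):Q] = φ(85) = 64.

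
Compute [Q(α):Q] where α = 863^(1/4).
[Q(α):Q] = 4

α is a root of x^4 - 863. By Eisenstein's criterion at the prime p = 863 (which divides the constant term 863 but p^2 = 744769 does not, since 863 is squarefree), x^4 - 863 is irreducible over Q. Hence [Q(α):Q] = 4.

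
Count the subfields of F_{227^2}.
F_{227^2} has 2 subfields

The subfields of F_{p^n} are exactly the fields F_{p^d} for d | n (each is the fixed field of the unique index-d subgroup of Gal(F_{p^n}/F_p) ≅ Z/nZ). The divisors of n = 2 are {1, 2}, giving 2 subfields: F_{227^1}, F_{227^2}.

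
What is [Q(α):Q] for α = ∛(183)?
[Q(α):Q] = 3

The minimal polynomial of α is x^3 - 183, irreducible over Q since 183 is not a perfect cube (so x^3 - 183 has no rational root). Hence [Q(α):Q] = deg(m_α) = 3.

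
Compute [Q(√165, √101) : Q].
[Q(√165, √101) : Q] = 4

[Q(√165):Q] = 2 (min poly x^2 - 165, irreducible since 165 is squarefree > 1). For the top step, suppose √101 ∈ Q(√165), say √101 = c + d√165 with c, d ∈ Q. Squaring: 101 = c^2 + 165d^2 + 2cd√165. Since √165 ∉ Q this forces 2cd = 0. If d = 0 then √101 = c ∈ Q, contradicting 101 squarefree > 1. If c = 0 then 101 = 165d^2, so 165·101 = (165d)^2 is a perfect square in Q — but 165·101 = 16665 is not a perfect square (since 165 and 101 are distinct squarefree integers). Contradiction. Hence √101 ∉ Q(√165), so x^2 - 101 stays irreducible over Q(√165) and [Q(√165, √101) : Q(√165)] = 2. By the tower law, [Q(√165, √101) : Q] = 2 · 2 = 4.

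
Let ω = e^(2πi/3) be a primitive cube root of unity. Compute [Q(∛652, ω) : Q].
[Q(∛652, ω) : Q] = 6

[Q(∛652):Q] = 3 (min poly x^3 - 652, irreducible since 652 is not a perfect cube). [Q(ω):Q] = 2 (min poly x^2 + x + 1). Since Q(∛652) ⊂ R and ω ∉ R, we have ω ∉ Q(∛652), so x^2 + x + 1 remains irreducible over Q(∛652) and [Q(∛652, ω) : Q(∛652)] = 2. By the tower law, [Q(∛652, ω) : Q] = 3 · 2 = 6. (In fact Q(∛652, ω) is the splitting field of x^3 - 652 over Q.)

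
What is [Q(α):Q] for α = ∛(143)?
[Q(α):Q] = 3

The minimal polynomial of α is x^3 - 143, irreducible over Q since 143 is not a perfect cube (so x^3 - 143 has no rational root). Hence [Q(α):Q] = deg(m_α) = 3.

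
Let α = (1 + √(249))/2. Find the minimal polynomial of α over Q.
m_α(x) = x^2 - x - 62

From 2α - 1 = √(249), squaring gives (2α - 1)^2 = 249, i.e. 4α^2 - 4α + 1 = 249, so α^2 - α + (1 - 249)/4 = 0. Since 249 ≡ 1 (mod 4), (1 - 249)/4 = -62 ∈ Z. The polynomial x^2 - x - 62 has discriminant 1 - 4·(-62) = 249, which is not a perfect square in Q (d = 249 is squarefree and ≠ 1), so x^2 - x - 62 is irreducible over Q. It is the minimal polynomial of α.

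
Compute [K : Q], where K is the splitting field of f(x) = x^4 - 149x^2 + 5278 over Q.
[K : Q] = 4

Solving the quadratic in x^2: x^2 = (149 ± √(149^2 - 4·5278))/2 = (149 ± √1089)/2 = (149 ± 33)/2, giving x^2 = 91 or x^2 = 58. So f(x) = (x^2 - 91)(x^2 - 58) and the roots of f are ±√91, ±√58. Hence the splitting field is K = Q(√91, √58). Since 91 and 58 are distinct squarefree integers > 1, their product 5278 is not a perfect square, so √58 ∉ Q(√91). By the tower law [K:Q] = [Q(√91,√58):Q(√91)] · [Q(√91):Q] = 2 · 2 = 4.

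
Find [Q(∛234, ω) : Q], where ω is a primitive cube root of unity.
[Q(∛234, ω) : Q] = 6

[Q(∛234):Q] = 3 (min poly x^3 - 234, irreducible since 234 is not a perfect cube). [Q(ω):Q] = 2 (min poly x^2 + x + 1). Since Q(∛234) ⊂ R and ω ∉ R, we have ω ∉ Q(∛234), so x^2 + x + 1 remains irreducible over Q(∛234) and [Q(∛234, ω) : Q(∛234)] = 2. By the tower law, [Q(∛234, ω) : Q] = 3 · 2 = 6. (In fact Q(∛234, ω) is the splitting field of x^3 - 234 over Q.)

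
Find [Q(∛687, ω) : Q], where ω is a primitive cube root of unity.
[Q(∛687, ω) : Q] = 6

[Q(∛687):Q] = 3 (min poly x^3 - 687, irreducible since 687 is not a perfect cube). [Q(ω):Q] = 2 (min poly x^2 + x + 1). Since Q(∛687) ⊂ R and ω ∉ R, we have ω ∉ Q(∛687), so x^2 + x + 1 remains irreducible over Q(∛687) and [Q(∛687, ω) : Q(∛687)] = 2. By the tower law, [Q(∛687, ω) : Q] = 3 · 2 = 6. (In fact Q(∛687, ω) is the splitting field of x^3 - 687 over Q.)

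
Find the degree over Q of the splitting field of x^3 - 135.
[K : Q] = 6

The roots of x^3 - 135 are ∛135, ω∛135, ω^2∛135 where ω = e^(2πi/3) is a primitive cube root of unity, so K = Q(∛135, ω). Now [Q(∛135):Q] = 3 (since 135 is not a perfect cube, x^3 - 135 is irreducible) and [Q(ω):Q] = 2. Both 2 and 3 divide [K:Q], and [K:Q] ≤ 3·2 = 6, so [K:Q] = 6. (Equivalently: Q(∛135) ⊂ R but ω ∉ R, so [K : Q(∛135)] = 2.)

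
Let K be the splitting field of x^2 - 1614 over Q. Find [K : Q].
[K : Q] = 2

f(x) = x^2 - 1614 factors as (x - √1614)(x + √1614). The splitting field is K = Q(√1614). Since 1614 is squarefree and > 1, it is not a perfect square, so x^2 - 1614 is irreducible over Q and [Q(√1614) : Q] = 2. Hence [K : Q] = 2.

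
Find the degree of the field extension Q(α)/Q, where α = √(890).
[Q(α):Q] = 2

[Q(α):Q] equals the degree of the minimal polynomial of α. Here α^2 = 890 and x^2 - 890 is irreducible (d = 890 is squarefree, ≠ 1, hence not a square), so deg(m_α) = 2. Thus [Q(α):Q] = 2.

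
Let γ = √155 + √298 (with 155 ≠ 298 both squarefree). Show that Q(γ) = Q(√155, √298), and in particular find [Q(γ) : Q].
[Q(γ) : Q] = 4 (equivalently, Q(γ) = Q(√155, √298))

Obviously Q(γ) ⊆ Q(√155, √298), and [Q(√155, √298):Q] = 4 (since 155, 298 are distinct squarefree integers > 1 with 46190 not a perfect square). To show equality we compute the minimal polynomial of γ. From γ = √155 + √298: γ^2 = 155 + 2√(46190) + 298 = 453 + 2√(46190), so γ^2 - 453 = 2√(46190); squaring, (γ^2 - 453)^2 = 4·46190, i.e. γ^4 - 906γ^2 + 205209 - 184760 = 0, i.e. γ^4 - 906γ^2 + 20449 = 0. So γ is a root of x^4 - 906x^2 + 20449. This polynomial is irreducible over Q: it has no rational root (each ±√155 ± √298 is irrational), and any factorization into two quadratics over Q would force √(46190) ∈ Q (pairing opposite roots) or √155, √298 ∈ Q (other pairings), all impossible. Hence [Q(γ):Q] = 4 = [Q(√155, √298):Q], so Q(γ) = Q(√155, √298).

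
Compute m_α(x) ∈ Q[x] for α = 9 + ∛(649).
m_α(x) = x^3 - 27x^2 + 243x - 1378

Set β = α - 9 = ∛(649), so β^3 = 649. Then (α - 9)^3 - 649 = 0, i.e. α is a root of g(x) = (x - 9)^3 - 649 = x^3 - 27x^2 + 243x - 1378. Since g(x) = h(x - 9) where h(x) = x^3 - 649, and h is irreducible over Q (because 649 is not a perfect cube, so h has no rational root, and a monic cubic with no rational root is irreducible), g is also irreducible (irreducibility is preserved under the substitution x → x - 9). Hence m_α(x) = x^3 - 27x^2 + 243x - 1378.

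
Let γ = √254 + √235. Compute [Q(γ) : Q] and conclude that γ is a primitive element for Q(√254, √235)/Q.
[Q(γ) : Q] = 4 (equivalently, Q(γ) = Q(√254, √235))

Obviously Q(γ) ⊆ Q(√254, √235), and [Q(√254, √235):Q] = 4 (since 254, 235 are distinct squarefree integers > 1 with 59690 not a perfect square). To show equality we compute the minimal polynomial of γ. From γ = √254 + √235: γ^2 = 254 + 2√(59690) + 235 = 489 + 2√(59690), so γ^2 - 489 = 2√(59690); squaring, (γ^2 - 489)^2 = 4·59690, i.e. γ^4 - 978γ^2 + 239121 - 238760 = 0, i.e. γ^4 - 978γ^2 + 361 = 0. So γ is a root of x^4 - 978x^2 + 361. This polynomial is irreducible over Q: it has no rational root (each ±√254 ± √235 is irrational), and any factorization into two quadratics over Q would force √(59690) ∈ Q (pairing opposite roots) or √254, √235 ∈ Q (other pairings), all impossible. Hence [Q(γ):Q] = 4 = [Q(√254, √235):Q], so Q(γ) = Q(√254, √235).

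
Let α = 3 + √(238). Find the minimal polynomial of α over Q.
m_α(x) = x^2 - 6x - 229

From α - 3 = √(238), squaring gives (α - 3)^2 = 238, i.e. α^2 - 6α + 9 = 238, so α^2 - 6α - 229 = 0. The discriminant of x^2 - 6x - 229 is (-6)^2 - 4·(-229) = 36 + 916 = 952, and 4·(238) is not a perfect square in Q since 238 is squarefree and ≠ 1. Hence x^2 - 6x - 229 is irreducible over Q and is the minimal polynomial of α.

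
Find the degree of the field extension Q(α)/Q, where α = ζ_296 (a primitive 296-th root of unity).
[Q(α):Q] = 144

The minimal polynomial of ζ_296 over Q is the 296-th cyclotomic polynomial Φ_296(x), which is irreducible over Q and has degree φ(296) = 144. Hence [Q(α):Q] = φ(296) = 144.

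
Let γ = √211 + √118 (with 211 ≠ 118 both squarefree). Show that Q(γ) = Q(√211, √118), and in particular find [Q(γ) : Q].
[Q(γ) : Q] = 4 (equivalently, Q(γ) = Q(√211, √118))

Obviously Q(γ) ⊆ Q(√211, √118), and [Q(√211, √118):Q] = 4 (since 211, 118 are distinct squarefree integers > 1 with 24898 not a perfect square). To show equality we compute the minimal polynomial of γ. From γ = √211 + √118: γ^2 = 211 + 2√(24898) + 118 = 329 + 2√(24898), so γ^2 - 329 = 2√(24898); squaring, (γ^2 - 329)^2 = 4·24898, i.e. γ^4 - 658γ^2 + 108241 - 99592 = 0, i.e. γ^4 - 658γ^2 + 8649 = 0. So γ is a root of x^4 - 658x^2 + 8649. This polynomial is irreducible over Q: it has no rational root (each ±√211 ± √118 is irrational), and any factorization into two quadratics over Q would force √(24898) ∈ Q (pairing opposite roots) or √211, √118 ∈ Q (other pairings), all impossible. Hence [Q(γ):Q] = 4 = [Q(√211, √118):Q], so Q(γ) = Q(√211, √118).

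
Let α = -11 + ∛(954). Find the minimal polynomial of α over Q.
m_α(x) = x^3 + 33x^2 + 363x + 377

Set β = α + 11 = ∛(954), so β^3 = 954. Then (α + 11)^3 - 954 = 0, i.e. α is a root of g(x) = (x + 11)^3 - 954 = x^3 + 33x^2 + 363x + 377. Since g(x) = h(x + 11) where h(x) = x^3 - 954, and h is irreducible over Q (because 954 is not a perfect cube, so h has no rational root, and a monic cubic with no rational root is irreducible), g is also irreducible (irreducibility is preserved under the substitution x → x + 11). Hence m_α(x) = x^3 + 33x^2 + 363x + 377.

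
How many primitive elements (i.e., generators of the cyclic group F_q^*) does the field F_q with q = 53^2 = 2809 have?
There are φ(2808) = 864 primitive elements

F_q^* is cyclic of order q - 1 = 2808. A cyclic group of order m has exactly φ(m) generators. Here m = 2808 = 2^3 · 3^3 · 13, so the number of primitive elements is φ(2808) = 864.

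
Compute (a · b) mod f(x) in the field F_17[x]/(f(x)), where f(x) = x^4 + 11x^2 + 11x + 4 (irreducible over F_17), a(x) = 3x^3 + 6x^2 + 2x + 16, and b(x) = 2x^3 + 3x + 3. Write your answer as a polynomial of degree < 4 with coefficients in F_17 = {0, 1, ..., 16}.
a · b ≡ 14x^3 + 9x^2 + 11x + 5 (mod f(x))

Multiply in F_17[x]: a(x)·b(x) = (3x^3 + 6x^2 + 2x + 16)·(2x^3 + 3x + 3) = 6x^6 + 12x^5 + 13x^4 + 8x^3 + 7x^2 + 3x + 14. This has degree ≥ 4, so divide by f(x) over F_17: 6x^6 + 12x^5 + 13x^4 + 8x^3 + 7x^2 + 3x + 14 = (6x^2 + 12x + 15)·(x^4 + 11x^2 + 11x + 4) + (14x^3 + 9x^2 + 11x + 5). Hence a·b ≡ 14x^3 + 9x^2 + 11x + 5 (mod f). (F_17[x]/(f) is a field with 17^4 = 83521 elements since f is irreducible of degree 4.)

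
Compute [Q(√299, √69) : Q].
[Q(√299, √69) : Q] = 4

[Q(√299):Q] = 2 (min poly x^2 - 299, irreducible since 299 is squarefree > 1). For the top step, suppose √69 ∈ Q(√299), say √69 = c + d√299 with c, d ∈ Q. Squaring: 69 = c^2 + 299d^2 + 2cd√299. Since √299 ∉ Q this forces 2cd = 0. If d = 0 then √69 = c ∈ Q, contradicting 69 squarefree > 1. If c = 0 then 69 = 299d^2, so 299·69 = (299d)^2 is a perfect square in Q — but 299·69 = 20631 is not a perfect square (since 299 and 69 are distinct squarefree integers). Contradiction. Hence √69 ∉ Q(√299), so x^2 - 69 stays irreducible over Q(√299) and [Q(√299, √69) : Q(√299)] = 2. By the tower law, [Q(√299, √69) : Q] = 2 · 2 = 4.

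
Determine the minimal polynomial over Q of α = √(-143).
m_α(x) = x^2 + 143

α satisfies α^2 + 143 = 0, so x^2 + 143 annihilates α. Since d = -143 is squarefree and ≠ 1, it is not a perfect square in Q, so x^2 + 143 has no rational root and is therefore irreducible over Q (a degree-2 polynomial over a field is irreducible iff it has no root). Hence m_α(x) = x^2 + 143.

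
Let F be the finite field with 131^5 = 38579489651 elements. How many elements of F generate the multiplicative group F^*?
There are φ(38579489650) = 14011200000 primitive elements

F_q^* is cyclic of order q - 1 = 38579489650. A cyclic group of order m has exactly φ(m) generators. Here m = 38579489650 = 2 · 5^2 · 13 · 61 · 973001, so the number of primitive elements is φ(38579489650) = 14011200000.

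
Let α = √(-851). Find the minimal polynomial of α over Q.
m_α(x) = x^2 + 851

α satisfies α^2 + 851 = 0, so x^2 + 851 annihilates α. Since d = -851 is squarefree and ≠ 1, it is not a perfect square in Q, so x^2 + 851 has no rational root and is therefore irreducible over Q (a degree-2 polynomial over a field is irreducible iff it has no root). Hence m_α(x) = x^2 + 851.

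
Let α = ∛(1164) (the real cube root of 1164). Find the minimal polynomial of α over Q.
m_α(x) = x^3 - 1164

α satisfies α^3 = 1164, so x^3 - 1164 annihilates α. By the rational root test, a rational root p/q (in lowest terms) of x^3 - 1164 would satisfy p^3 = 1164 q^3, forcing q = 1 and p^3 = 1164; but 1164 is not a perfect cube, contradiction. A monic cubic over Q with no rational root is irreducible (any nontrivial factorization would include a linear factor). Hence x^3 - 1164 is the minimal polynomial of α, and in particular [Q(α):Q] = 3.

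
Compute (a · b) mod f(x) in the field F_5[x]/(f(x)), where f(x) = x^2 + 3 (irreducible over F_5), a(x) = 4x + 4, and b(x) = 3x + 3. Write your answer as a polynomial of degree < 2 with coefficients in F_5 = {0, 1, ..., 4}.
a · b ≡ 4x + 1 (mod f(x))

Multiply in F_5[x]: a(x)·b(x) = (4x + 4)·(3x + 3) = 2x^2 + 4x + 2. This has degree ≥ 2, so divide by f(x) over F_5: 2x^2 + 4x + 2 = (2)·(x^2 + 3) + (4x + 1). Hence a·b ≡ 4x + 1 (mod f). (F_5[x]/(f) is a field with 5^2 = 25 elements since f is irreducible of degree 2.)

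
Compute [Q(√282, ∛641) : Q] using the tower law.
[Q(√282, ∛641) : Q] = 6

Let L = Q(√282, ∛641). Since Q(√282) ⊂ L and [Q(√282):Q] = 2, the tower law gives 2 | [L:Q]. Likewise Q(∛641) ⊂ L with [Q(∛641):Q] = 3 (because 641 is not a perfect cube), so 3 | [L:Q]. As gcd(2,3) = 1, [L:Q] is divisible by 6. Conversely L is generated over Q by √282 and ∛641, so [L:Q] ≤ 2·3 = 6. Therefore [Q(√282, ∛641) : Q] = 6.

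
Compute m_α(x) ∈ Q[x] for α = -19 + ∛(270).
m_α(x) = x^3 + 57x^2 + 1083x + 6589

Set β = α + 19 = ∛(270), so β^3 = 270. Then (α + 19)^3 - 270 = 0, i.e. α is a root of g(x) = (x + 19)^3 - 270 = x^3 + 57x^2 + 1083x + 6589. Since g(x) = h(x + 19) where h(x) = x^3 - 270, and h is irreducible over Q (because 270 is not a perfect cube, so h has no rational root, and a monic cubic with no rational root is irreducible), g is also irreducible (irreducibility is preserved under the substitution x → x + 19). Hence m_α(x) = x^3 + 57x^2 + 1083x + 6589.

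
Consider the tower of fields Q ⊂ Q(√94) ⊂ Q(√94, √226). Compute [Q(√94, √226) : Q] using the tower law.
[Q(√94, √226) : Q] = 4

[Q(√94):Q] = 2 (min poly x^2 - 94, irreducible since 94 is squarefree > 1). For the top step, suppose √226 ∈ Q(√94), say √226 = c + d√94 with c, d ∈ Q. Squaring: 226 = c^2 + 94d^2 + 2cd√94. Since √94 ∉ Q this forces 2cd = 0. If d = 0 then √226 = c ∈ Q, contradicting 226 squarefree > 1. If c = 0 then 226 = 94d^2, so 94·226 = (94d)^2 is a perfect square in Q — but 94·226 = 21244 is not a perfect square (since 94 and 226 are distinct squarefree integers). Contradiction. Hence √226 ∉ Q(√94), so x^2 - 226 stays irreducible over Q(√94) and [Q(√94, √226) : Q(√94)] = 2. By the tower law, [Q(√94, √226) : Q] = 2 · 2 = 4.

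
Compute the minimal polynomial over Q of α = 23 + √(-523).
m_α(x) = x^2 - 46x + 1052

From α - 23 = √(-523), squaring gives (α - 23)^2 = -523, i.e. α^2 - 46α + 529 = -523, so α^2 - 46α + 1052 = 0. The discriminant of x^2 - 46x + 1052 is (-46)^2 - 4·(1052) = 2116 - 4208 = -2092, and 4·(-523) is not a perfect square in Q since -523 is squarefree and ≠ 1. Hence x^2 - 46x + 1052 is irreducible over Q and is the minimal polynomial of α.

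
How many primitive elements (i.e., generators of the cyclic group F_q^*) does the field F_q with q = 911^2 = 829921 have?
There are φ(829920) = 165888 primitive elements

F_q^* is cyclic of order q - 1 = 829920. A cyclic group of order m has exactly φ(m) generators. Here m = 829920 = 2^5 · 3 · 5 · 7 · 13 · 19, so the number of primitive elements is φ(829920) = 165888.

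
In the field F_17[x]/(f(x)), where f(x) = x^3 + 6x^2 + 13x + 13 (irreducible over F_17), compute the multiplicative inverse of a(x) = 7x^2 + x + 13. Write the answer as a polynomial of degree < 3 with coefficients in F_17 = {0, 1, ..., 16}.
a(x)^(-1) ≡ 13x^2 + 5x + 16 (mod f(x))

Since f is irreducible over F_17, F_17[x]/(f) is a field and a(x) ≠ 0 has an inverse. Apply the extended Euclidean algorithm to f(x) and a(x) in F_17[x]: f(x) = (5x + 5)·a(x) + (11x + 16);  a(x) = (13x + 9)·(11x + 16) + (5). The last nonzero remainder is the constant 5 = gcd(f, a) in F_17. Back-substituting through the division chain expresses 5 = s(x)·a(x) + t(x)·f(x) with s(x) ≡ 14x^2 + 8x + 12 (mod f), so (14x^2 + 8x + 12)·a(x) ≡ 5 (mod f). Multiplying by 5^(-1) ≡ 7 in F_17 gives a(x)^(-1) ≡ 7·(14x^2 + 8x + 12) ≡ 13x^2 + 5x + 16 (mod f). Check: (7x^2 + x + 13)·(13x^2 + 5x + 16) = 6x^4 + 14x^3 + 14x^2 + 13x + 4 ≡ 1 (mod x^3 + 6x^2 + 13x + 13).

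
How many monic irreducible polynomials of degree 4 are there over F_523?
There are 18704460078 monic irreducible polynomials of degree 4 over F_523

Each element of F_{523^4} that lies in no proper subfield is a root of exactly one monic irreducible of degree 4 over F_523, and each such polynomial has 4 distinct roots in F_{523^4}. By Möbius inversion the count is N_523(4) = (1/4) Σ_{d|4} μ(4/d) · 523^d = (1/4)(μ(4)·523^1 + μ(2)·523^2 + μ(1)·523^4) = 74817840312/4 = 18704460078.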